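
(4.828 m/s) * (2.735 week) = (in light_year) 8.441e-10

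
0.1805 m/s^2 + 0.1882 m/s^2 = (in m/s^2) 0.3687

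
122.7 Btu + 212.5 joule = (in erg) 1.297e+12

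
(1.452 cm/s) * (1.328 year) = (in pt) 1.724e+09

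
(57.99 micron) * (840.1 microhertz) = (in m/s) 4.872e-08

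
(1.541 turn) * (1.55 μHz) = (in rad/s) 1.501e-05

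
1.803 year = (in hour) 1.579e+04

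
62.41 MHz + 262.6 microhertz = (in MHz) 62.41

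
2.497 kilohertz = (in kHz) 2.497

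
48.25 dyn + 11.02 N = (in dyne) 1.102e+06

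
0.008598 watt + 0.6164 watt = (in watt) 0.625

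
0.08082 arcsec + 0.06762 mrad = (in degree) 0.003897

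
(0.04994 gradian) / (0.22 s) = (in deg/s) 0.2043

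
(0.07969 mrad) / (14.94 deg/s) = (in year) 9.691e-12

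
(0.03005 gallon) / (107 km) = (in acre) 2.627e-13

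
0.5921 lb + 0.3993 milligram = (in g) 268.6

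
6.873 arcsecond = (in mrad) 0.03332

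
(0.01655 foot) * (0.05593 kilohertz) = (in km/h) 1.016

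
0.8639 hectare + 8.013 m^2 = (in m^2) 8647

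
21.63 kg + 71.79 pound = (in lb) 119.5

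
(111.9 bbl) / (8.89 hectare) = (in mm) 0.2001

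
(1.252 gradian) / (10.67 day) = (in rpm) 2.037e-07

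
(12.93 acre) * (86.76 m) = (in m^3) 4.54e+06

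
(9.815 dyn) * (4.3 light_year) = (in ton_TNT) 954.3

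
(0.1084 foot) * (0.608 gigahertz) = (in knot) 3.905e+07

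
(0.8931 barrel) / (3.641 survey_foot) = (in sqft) 1.377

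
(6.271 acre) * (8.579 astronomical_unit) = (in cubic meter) 3.257e+16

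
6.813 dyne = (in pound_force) 1.532e-05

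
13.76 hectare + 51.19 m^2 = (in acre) 34.01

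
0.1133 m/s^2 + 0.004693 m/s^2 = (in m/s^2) 0.118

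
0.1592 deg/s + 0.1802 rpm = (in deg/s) 1.24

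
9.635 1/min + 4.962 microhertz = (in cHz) 16.06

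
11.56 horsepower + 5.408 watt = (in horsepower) 11.57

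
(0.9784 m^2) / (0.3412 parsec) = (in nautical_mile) 5.018e-20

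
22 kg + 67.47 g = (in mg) 2.207e+07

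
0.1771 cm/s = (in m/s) 0.001771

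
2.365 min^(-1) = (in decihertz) 0.3942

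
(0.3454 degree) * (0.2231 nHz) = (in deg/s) 7.706e-11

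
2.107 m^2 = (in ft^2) 22.68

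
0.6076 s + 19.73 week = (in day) 138.1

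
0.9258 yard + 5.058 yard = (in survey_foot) 17.95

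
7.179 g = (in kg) 0.007179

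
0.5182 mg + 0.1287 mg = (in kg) 6.469e-07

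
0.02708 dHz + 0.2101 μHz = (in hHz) 2.708e-05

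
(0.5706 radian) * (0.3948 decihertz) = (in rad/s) 0.02253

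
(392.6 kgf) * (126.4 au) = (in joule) 7.28e+16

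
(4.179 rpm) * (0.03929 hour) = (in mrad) 6.19e+04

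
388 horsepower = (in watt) 2.893e+05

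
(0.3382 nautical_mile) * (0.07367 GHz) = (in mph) 1.032e+11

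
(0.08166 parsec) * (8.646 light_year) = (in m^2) 2.061e+32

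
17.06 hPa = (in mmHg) 12.8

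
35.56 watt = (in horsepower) 0.04769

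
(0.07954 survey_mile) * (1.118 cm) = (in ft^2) 15.4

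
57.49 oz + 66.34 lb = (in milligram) 3.172e+07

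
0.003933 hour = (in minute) 0.236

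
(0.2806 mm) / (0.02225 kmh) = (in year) 1.44e-09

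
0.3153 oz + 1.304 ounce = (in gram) 45.91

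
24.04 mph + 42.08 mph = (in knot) 57.46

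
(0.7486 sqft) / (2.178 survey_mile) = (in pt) 0.05624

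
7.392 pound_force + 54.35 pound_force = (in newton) 274.6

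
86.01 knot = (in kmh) 159.3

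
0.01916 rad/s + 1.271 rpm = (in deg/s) 8.724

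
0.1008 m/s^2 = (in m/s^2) 0.1008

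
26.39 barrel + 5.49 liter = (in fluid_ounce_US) 1.421e+05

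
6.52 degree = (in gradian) 7.244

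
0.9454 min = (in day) 0.0006565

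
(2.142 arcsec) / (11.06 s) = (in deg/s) 5.38e-05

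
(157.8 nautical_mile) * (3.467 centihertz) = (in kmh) 3.648e+04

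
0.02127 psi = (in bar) 0.001467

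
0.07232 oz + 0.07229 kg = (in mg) 7.434e+04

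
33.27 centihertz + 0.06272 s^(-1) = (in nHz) 3.954e+08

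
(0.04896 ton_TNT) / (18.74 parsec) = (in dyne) 3.543e-05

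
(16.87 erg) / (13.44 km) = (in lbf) 2.822e-11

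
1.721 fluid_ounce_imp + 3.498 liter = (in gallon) 0.937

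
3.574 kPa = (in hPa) 35.74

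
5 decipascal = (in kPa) 0.0005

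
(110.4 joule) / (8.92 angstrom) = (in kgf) 1.262e+10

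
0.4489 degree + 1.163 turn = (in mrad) 7315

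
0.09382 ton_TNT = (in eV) 2.45e+27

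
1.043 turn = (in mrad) 6553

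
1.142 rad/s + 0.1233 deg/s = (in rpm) 10.93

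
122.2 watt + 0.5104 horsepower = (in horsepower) 0.6743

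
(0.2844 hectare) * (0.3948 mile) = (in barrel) 1.137e+07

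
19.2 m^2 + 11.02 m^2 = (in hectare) 0.003022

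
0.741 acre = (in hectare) 0.2999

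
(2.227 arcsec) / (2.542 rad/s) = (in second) 4.247e-06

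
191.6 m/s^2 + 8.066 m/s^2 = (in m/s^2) 199.7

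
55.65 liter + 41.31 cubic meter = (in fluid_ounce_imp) 1.456e+06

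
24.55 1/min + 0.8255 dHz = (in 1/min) 29.5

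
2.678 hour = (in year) 0.0003057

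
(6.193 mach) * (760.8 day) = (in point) 3.929e+14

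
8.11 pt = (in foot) 0.009387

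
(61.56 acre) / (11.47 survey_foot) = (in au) 4.763e-07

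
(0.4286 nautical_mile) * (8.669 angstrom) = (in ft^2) 7.407e-06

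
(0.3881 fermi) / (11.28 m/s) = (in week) 5.689e-23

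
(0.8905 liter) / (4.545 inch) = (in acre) 1.906e-06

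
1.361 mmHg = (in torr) 1.361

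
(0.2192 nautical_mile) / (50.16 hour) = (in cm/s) 0.2248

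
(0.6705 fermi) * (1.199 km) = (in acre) 1.987e-16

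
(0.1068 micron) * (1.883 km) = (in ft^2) 0.002165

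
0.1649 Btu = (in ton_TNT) 4.158e-08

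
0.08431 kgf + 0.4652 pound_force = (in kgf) 0.2953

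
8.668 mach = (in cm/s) 2.951e+05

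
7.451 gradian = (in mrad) 117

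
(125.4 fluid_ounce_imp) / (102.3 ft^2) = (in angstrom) 3.749e+06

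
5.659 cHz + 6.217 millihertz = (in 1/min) 3.768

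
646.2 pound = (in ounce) 1.034e+04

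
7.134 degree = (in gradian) 7.927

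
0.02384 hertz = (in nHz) 2.384e+07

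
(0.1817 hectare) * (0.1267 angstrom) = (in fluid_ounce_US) 0.0007784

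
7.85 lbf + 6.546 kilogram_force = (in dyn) 9.911e+06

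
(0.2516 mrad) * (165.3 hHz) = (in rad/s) 4.159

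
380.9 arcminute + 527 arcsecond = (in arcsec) 2.338e+04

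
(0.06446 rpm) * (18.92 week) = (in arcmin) 2.655e+08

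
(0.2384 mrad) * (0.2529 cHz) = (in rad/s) 6.029e-07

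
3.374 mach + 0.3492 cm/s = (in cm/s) 1.149e+05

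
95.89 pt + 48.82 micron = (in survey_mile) 2.105e-05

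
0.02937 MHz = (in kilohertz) 29.37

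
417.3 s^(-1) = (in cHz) 4.173e+04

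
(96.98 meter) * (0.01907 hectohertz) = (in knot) 359.5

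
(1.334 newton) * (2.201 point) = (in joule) 0.001036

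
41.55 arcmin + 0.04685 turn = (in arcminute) 1054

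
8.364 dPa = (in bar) 8.364e-06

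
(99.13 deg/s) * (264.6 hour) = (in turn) 2.623e+05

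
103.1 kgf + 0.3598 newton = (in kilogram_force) 103.1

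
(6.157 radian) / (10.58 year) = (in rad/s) 1.845e-08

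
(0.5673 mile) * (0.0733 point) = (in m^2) 0.02361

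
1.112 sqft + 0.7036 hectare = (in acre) 1.739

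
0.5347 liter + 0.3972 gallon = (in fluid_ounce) 68.92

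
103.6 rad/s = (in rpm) 989.3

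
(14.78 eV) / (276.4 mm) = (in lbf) 1.926e-18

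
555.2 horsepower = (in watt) 4.14e+05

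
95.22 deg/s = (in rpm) 15.87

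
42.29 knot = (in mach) 0.06389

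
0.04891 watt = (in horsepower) 6.559e-05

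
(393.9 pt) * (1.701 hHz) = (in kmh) 85.09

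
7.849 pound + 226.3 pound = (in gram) 1.062e+05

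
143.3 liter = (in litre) 143.3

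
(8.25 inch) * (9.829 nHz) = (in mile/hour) 4.607e-09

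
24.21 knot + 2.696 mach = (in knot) 1809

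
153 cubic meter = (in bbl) 962.3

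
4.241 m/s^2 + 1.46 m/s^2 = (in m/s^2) 5.701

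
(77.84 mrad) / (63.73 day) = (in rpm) 1.35e-07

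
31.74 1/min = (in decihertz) 5.29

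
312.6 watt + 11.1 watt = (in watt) 323.7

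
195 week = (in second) 1.179e+08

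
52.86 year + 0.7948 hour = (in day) 1.929e+04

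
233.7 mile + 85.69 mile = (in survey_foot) 1.686e+06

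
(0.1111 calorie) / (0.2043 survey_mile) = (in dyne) 141.4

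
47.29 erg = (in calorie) 1.13e-06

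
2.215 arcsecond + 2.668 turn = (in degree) 960.5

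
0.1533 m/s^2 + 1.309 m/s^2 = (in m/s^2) 1.462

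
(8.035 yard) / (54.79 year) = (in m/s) 4.252e-09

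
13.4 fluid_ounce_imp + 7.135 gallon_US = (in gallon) 7.236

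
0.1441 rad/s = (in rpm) 1.376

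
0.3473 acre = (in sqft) 1.513e+04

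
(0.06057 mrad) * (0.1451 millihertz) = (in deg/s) 5.036e-07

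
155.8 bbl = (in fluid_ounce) 8.376e+05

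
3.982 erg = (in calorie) 9.517e-08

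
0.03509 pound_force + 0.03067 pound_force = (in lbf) 0.06576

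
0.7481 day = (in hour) 17.95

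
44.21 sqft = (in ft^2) 44.21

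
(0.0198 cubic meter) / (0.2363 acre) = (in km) 2.071e-08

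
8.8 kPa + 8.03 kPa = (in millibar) 168.3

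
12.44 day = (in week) 1.777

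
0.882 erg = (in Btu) 8.36e-11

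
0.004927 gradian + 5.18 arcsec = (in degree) 0.005873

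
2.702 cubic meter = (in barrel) 17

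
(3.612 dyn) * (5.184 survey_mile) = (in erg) 3.013e+06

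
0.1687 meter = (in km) 0.0001687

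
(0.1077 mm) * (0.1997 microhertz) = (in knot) 4.181e-11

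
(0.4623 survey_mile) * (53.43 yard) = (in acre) 8.982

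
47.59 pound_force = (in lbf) 47.59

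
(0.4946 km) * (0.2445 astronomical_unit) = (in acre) 4.47e+09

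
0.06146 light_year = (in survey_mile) 3.613e+11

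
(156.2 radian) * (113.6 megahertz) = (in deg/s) 1.017e+12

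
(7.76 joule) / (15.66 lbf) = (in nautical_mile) 6.015e-05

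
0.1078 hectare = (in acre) 0.2664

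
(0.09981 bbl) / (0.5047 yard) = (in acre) 8.497e-06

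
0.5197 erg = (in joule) 5.197e-08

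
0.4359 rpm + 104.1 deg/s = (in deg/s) 106.7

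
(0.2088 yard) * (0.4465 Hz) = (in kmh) 0.3069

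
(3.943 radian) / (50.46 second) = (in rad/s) 0.07814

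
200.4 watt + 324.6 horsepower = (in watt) 2.423e+05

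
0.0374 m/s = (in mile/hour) 0.08366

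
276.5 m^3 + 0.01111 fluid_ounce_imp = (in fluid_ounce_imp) 9.731e+06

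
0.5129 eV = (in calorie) 1.964e-20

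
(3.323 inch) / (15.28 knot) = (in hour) 2.983e-06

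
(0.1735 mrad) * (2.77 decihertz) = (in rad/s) 4.806e-05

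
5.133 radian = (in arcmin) 1.765e+04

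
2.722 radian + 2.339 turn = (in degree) 998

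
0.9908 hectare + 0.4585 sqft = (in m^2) 9908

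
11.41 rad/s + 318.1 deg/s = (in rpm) 162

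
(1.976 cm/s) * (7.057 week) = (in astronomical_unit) 5.638e-07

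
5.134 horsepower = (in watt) 3828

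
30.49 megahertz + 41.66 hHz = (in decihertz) 3.049e+08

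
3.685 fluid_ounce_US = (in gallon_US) 0.02879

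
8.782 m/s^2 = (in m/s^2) 8.782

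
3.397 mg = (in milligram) 3.397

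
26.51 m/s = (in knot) 51.53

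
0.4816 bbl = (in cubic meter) 0.07657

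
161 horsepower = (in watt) 1.201e+05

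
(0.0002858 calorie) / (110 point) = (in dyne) 3081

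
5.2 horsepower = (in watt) 3878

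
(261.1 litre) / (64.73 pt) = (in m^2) 11.43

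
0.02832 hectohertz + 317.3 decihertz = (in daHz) 3.456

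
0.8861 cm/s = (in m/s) 0.008861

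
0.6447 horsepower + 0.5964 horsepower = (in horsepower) 1.241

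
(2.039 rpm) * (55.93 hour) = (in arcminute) 1.478e+08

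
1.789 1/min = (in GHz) 2.982e-11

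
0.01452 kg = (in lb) 0.03201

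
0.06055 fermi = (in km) 6.055e-20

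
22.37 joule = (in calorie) 5.347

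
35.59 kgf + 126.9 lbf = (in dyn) 9.135e+07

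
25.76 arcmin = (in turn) 0.001193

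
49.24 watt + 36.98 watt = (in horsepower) 0.1156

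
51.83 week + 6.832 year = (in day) 2856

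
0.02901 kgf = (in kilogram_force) 0.02901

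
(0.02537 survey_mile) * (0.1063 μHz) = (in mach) 1.275e-08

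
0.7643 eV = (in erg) 1.225e-12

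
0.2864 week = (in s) 1.732e+05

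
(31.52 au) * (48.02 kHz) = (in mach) 6.65e+14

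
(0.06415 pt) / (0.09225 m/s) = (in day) 2.839e-09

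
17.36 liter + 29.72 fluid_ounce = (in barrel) 0.1147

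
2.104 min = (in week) 0.0002087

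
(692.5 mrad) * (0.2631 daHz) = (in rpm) 17.4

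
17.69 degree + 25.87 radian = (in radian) 26.18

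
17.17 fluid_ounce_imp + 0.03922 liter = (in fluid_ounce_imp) 18.55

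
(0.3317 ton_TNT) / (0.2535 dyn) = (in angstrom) 5.475e+24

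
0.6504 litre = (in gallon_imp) 0.1431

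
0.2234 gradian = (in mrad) 3.509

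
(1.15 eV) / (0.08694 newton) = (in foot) 6.953e-18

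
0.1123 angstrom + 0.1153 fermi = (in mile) 6.978e-15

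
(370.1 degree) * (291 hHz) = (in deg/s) 1.077e+07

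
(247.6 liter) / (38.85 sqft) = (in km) 6.86e-05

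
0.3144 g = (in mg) 314.4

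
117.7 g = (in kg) 0.1177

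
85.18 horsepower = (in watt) 6.352e+04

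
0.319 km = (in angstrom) 3.19e+12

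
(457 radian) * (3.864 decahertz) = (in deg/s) 1.012e+06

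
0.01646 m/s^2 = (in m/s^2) 0.01646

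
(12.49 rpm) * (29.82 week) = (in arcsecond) 4.866e+12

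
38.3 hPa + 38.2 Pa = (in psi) 0.561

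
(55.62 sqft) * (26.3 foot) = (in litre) 4.142e+04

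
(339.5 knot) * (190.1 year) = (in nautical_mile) 5.654e+08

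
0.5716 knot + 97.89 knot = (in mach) 0.1488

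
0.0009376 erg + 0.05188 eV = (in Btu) 8.887e-14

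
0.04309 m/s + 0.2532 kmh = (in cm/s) 11.34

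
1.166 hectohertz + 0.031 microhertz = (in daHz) 11.66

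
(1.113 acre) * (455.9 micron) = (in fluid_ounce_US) 6.944e+04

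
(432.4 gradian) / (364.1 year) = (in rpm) 5.649e-09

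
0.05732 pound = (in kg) 0.026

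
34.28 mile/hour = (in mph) 34.28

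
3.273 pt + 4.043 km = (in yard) 4421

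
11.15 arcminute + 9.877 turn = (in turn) 9.878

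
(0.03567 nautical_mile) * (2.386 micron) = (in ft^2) 0.001697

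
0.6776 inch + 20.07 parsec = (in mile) 3.848e+14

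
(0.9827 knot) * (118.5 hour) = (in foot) 7.076e+05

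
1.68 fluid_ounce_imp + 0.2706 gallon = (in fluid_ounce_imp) 37.73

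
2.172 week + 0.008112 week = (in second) 1.319e+06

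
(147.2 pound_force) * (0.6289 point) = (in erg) 1.453e+06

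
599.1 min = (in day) 0.416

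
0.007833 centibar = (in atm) 7.731e-05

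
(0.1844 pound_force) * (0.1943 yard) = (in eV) 9.096e+17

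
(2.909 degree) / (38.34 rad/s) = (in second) 0.001324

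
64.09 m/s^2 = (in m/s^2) 64.09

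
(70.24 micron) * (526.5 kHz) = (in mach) 0.1086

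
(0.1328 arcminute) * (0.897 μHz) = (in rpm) 3.309e-10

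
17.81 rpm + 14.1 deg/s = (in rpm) 20.16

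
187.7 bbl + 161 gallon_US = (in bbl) 191.5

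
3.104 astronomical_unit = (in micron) 4.644e+17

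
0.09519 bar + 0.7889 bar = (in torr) 663.1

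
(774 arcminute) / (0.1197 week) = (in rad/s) 3.11e-06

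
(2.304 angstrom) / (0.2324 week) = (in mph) 3.667e-15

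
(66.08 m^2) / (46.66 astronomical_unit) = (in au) 6.328e-23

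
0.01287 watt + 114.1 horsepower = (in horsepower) 114.1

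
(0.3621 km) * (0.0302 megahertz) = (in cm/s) 1.094e+09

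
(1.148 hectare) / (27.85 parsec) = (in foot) 4.383e-14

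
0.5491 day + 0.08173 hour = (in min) 795.6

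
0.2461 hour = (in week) 0.001465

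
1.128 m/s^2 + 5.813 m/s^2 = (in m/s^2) 6.941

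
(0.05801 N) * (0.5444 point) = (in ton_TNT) 2.663e-15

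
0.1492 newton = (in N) 0.1492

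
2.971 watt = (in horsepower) 0.003984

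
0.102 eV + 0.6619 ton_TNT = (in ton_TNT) 0.6619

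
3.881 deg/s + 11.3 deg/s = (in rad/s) 0.265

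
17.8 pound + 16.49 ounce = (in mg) 8.541e+06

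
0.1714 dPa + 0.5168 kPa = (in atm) 0.005101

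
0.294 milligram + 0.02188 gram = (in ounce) 0.0007822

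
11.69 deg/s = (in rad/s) 0.204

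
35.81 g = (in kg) 0.03581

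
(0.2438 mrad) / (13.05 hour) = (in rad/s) 5.189e-09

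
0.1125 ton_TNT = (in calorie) 1.125e+08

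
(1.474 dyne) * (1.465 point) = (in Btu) 7.22e-12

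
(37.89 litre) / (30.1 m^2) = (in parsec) 4.08e-20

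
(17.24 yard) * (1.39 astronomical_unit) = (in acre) 8.1e+08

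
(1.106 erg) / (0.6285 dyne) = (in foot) 0.05773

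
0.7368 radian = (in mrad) 736.8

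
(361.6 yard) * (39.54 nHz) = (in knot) 2.541e-05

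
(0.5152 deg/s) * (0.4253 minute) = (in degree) 13.15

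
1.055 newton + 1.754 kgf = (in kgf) 1.862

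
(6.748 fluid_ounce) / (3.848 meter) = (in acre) 1.282e-08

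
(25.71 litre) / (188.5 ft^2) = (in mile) 9.122e-07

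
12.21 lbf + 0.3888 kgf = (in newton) 58.13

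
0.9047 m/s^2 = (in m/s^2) 0.9047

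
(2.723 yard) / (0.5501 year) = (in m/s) 1.435e-07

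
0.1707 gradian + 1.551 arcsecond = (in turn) 0.0004279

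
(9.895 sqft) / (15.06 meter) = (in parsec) 1.978e-18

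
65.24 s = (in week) 0.0001079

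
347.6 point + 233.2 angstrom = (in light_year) 1.296e-17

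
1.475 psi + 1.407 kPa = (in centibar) 11.58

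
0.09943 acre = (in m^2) 402.4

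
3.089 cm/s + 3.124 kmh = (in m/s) 0.8987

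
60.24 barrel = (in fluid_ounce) 3.239e+05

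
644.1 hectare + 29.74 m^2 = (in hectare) 644.1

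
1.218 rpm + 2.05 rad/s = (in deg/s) 124.8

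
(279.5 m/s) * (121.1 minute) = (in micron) 2.031e+12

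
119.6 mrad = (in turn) 0.01903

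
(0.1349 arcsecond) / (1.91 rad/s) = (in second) 3.424e-07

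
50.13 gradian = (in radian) 0.7874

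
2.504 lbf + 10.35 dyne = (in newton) 11.14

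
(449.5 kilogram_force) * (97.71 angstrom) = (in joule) 4.307e-05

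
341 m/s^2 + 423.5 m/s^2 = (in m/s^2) 764.5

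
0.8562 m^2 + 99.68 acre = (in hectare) 40.34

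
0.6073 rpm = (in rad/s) 0.0636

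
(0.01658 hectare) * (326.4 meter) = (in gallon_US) 1.43e+07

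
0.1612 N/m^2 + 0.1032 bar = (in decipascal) 1.032e+05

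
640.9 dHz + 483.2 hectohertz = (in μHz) 4.838e+10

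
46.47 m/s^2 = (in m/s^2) 46.47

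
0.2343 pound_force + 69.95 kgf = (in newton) 687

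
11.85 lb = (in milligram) 5.375e+06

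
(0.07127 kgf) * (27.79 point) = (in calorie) 0.001638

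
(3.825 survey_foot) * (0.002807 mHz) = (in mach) 9.611e-09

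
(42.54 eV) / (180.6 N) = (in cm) 3.774e-18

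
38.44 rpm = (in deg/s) 230.6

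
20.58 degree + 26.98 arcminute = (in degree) 21.03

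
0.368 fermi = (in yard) 4.024e-16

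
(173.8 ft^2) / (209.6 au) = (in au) 3.442e-24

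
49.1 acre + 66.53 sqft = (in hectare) 19.87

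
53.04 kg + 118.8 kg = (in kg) 171.8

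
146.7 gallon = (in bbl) 3.493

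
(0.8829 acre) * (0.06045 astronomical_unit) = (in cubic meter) 3.231e+13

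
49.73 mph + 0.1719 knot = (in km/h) 80.35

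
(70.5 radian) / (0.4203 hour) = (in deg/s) 2.67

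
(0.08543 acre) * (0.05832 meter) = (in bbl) 126.8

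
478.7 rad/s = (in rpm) 4571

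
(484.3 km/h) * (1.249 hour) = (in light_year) 6.394e-11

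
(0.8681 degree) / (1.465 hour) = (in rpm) 2.743e-05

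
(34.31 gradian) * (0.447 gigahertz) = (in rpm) 2.3e+09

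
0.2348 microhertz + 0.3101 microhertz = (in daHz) 5.449e-08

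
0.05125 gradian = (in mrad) 0.805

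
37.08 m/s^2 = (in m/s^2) 37.08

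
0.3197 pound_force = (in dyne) 1.422e+05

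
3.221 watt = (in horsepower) 0.004319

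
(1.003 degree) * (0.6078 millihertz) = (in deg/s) 0.0006096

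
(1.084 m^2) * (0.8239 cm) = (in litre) 8.931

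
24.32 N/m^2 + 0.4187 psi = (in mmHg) 21.84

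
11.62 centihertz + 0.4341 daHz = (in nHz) 4.457e+09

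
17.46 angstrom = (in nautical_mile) 9.428e-13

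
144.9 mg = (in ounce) 0.005111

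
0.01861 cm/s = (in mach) 5.465e-07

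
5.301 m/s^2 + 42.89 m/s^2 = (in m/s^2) 48.19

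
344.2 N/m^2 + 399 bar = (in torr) 2.993e+05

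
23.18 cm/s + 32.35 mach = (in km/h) 3.966e+04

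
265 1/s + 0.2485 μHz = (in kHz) 0.265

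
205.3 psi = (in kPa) 1415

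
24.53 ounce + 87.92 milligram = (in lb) 1.533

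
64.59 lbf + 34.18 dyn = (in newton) 287.3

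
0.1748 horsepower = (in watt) 130.3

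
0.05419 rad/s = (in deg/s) 3.105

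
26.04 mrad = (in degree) 1.492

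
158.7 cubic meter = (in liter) 1.587e+05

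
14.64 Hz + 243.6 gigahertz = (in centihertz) 2.436e+13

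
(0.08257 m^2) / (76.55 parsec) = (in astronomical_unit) 2.337e-31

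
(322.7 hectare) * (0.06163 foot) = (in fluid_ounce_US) 2.05e+09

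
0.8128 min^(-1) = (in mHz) 13.55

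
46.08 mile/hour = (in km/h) 74.16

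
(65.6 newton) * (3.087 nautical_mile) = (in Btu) 355.5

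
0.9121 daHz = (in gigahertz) 9.121e-09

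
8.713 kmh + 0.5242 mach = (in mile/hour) 404.7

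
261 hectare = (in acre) 644.9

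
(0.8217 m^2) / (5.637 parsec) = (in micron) 4.724e-12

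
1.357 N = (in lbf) 0.3051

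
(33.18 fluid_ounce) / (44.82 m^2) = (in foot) 7.183e-05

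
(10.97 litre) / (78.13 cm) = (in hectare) 1.404e-06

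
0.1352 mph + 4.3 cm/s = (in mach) 0.0003038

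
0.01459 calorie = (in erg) 6.104e+05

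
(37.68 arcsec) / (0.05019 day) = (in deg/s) 2.414e-06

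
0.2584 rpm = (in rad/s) 0.02706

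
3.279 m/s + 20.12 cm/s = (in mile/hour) 7.785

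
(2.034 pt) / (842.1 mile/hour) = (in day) 2.206e-11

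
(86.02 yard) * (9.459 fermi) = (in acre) 1.838e-16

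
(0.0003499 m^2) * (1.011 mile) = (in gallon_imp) 125.2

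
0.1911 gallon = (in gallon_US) 0.1911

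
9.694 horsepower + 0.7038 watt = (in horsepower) 9.695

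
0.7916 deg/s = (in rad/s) 0.01382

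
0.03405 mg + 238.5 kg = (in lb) 525.8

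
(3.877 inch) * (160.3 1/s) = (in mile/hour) 35.31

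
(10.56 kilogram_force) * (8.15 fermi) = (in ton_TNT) 2.017e-22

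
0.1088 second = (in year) 3.45e-09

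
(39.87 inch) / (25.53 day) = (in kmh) 1.653e-06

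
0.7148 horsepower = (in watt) 533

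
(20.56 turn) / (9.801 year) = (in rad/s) 4.18e-07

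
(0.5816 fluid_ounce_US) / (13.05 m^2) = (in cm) 0.0001318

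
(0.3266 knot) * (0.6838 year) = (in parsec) 1.174e-10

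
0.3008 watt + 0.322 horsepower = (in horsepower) 0.3224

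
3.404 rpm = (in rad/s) 0.3565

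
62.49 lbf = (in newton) 278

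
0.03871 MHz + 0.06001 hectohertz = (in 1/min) 2.323e+06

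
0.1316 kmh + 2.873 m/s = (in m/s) 2.91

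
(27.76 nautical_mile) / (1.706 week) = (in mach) 0.0001463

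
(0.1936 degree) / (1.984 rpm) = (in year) 5.157e-10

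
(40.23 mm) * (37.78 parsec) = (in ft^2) 5.048e+17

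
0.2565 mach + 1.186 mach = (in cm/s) 4.912e+04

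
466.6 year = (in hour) 4.087e+06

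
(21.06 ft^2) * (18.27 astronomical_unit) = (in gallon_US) 1.413e+15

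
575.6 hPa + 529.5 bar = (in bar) 530.1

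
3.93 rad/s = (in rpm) 37.53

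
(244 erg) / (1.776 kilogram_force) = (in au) 9.365e-18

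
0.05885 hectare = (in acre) 0.1454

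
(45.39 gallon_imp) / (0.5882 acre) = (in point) 0.2457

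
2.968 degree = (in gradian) 3.298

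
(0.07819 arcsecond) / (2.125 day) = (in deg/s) 1.183e-10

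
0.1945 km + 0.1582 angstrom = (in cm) 1.945e+04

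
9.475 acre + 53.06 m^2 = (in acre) 9.488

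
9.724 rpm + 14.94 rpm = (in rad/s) 2.583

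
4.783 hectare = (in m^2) 4.783e+04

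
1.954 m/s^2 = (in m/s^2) 1.954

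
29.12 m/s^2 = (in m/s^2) 29.12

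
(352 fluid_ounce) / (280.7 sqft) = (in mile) 2.48e-07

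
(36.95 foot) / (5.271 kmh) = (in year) 2.439e-07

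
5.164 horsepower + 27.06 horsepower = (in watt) 2.403e+04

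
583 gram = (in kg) 0.583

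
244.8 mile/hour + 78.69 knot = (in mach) 0.4403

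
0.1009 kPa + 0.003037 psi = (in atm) 0.001202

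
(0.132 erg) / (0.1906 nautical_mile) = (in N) 3.739e-11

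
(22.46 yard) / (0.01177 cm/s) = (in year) 0.005533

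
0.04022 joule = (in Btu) 3.812e-05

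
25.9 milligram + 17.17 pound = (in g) 7788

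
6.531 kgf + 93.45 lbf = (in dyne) 4.797e+07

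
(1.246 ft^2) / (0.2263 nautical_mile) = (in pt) 0.7829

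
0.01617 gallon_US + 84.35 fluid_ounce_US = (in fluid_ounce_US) 86.42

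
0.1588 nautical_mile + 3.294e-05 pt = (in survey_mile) 0.1827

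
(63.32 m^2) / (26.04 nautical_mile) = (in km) 1.313e-06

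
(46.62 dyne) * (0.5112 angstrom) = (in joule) 2.383e-14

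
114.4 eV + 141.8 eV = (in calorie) 9.811e-18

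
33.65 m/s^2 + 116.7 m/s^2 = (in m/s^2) 150.3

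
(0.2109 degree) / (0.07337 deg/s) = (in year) 9.115e-08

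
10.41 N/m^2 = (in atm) 0.0001027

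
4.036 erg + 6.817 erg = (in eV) 6.774e+12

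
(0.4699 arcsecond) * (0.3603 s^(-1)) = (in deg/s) 4.703e-05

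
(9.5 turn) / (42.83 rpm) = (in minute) 0.2218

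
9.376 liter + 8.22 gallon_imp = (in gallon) 12.35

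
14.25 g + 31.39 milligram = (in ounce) 0.5038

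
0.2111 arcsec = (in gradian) 6.515e-05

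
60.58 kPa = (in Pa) 6.058e+04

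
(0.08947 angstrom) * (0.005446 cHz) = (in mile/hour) 1.09e-15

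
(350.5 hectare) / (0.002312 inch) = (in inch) 2.35e+12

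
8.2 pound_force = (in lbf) 8.2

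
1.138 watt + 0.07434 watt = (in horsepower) 0.001626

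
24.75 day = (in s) 2.138e+06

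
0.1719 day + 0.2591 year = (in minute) 1.364e+05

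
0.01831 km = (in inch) 720.9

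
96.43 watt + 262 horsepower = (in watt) 1.955e+05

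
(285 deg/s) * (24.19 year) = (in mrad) 3.795e+12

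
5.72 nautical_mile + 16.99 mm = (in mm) 1.059e+07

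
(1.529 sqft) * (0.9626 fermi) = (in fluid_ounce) 4.624e-12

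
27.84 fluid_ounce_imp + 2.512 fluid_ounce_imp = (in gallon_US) 0.2278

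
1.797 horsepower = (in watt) 1340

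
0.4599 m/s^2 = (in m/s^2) 0.4599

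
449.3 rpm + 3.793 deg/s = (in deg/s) 2700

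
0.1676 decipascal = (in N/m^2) 0.01676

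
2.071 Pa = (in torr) 0.01553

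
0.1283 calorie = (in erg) 5.368e+06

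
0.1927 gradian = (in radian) 0.003027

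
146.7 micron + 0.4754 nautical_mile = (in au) 5.885e-09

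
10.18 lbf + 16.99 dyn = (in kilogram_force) 4.618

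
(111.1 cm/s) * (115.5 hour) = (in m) 4.62e+05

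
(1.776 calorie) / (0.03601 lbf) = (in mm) 4.639e+04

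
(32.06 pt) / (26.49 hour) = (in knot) 2.305e-07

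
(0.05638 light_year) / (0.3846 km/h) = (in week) 8.255e+09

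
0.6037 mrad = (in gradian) 0.03843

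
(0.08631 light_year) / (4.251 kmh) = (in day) 8.004e+09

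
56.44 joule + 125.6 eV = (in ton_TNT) 1.349e-08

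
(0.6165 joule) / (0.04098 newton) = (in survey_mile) 0.009348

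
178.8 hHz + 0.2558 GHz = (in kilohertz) 2.558e+05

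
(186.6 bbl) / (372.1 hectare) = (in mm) 0.007973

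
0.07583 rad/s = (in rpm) 0.7241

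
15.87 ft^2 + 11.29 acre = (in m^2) 4.569e+04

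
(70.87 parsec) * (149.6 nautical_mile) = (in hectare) 6.059e+19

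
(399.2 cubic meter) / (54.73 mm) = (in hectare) 0.7294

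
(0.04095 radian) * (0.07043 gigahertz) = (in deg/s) 1.652e+08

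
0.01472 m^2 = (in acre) 3.637e-06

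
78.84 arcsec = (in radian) 0.0003822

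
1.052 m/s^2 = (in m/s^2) 1.052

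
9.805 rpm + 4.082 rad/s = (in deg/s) 292.7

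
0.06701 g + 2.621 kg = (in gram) 2621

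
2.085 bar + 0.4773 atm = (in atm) 2.535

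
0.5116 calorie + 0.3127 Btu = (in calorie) 79.36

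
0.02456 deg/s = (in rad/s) 0.0004287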